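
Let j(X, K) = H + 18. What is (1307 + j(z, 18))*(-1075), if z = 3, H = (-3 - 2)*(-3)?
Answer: -1440500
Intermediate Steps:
H = 15 (H = -5*(-3) = 15)
j(X, K) = 33 (j(X, K) = 15 + 18 = 33)
(1307 + j(z, 18))*(-1075) = (1307 + 33)*(-1075) = 1340*(-1075) = -1440500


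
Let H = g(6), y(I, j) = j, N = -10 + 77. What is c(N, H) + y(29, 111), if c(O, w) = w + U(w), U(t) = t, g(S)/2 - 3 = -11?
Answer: 79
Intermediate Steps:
N = 67
g(S) = -16 (g(S) = 6 + 2*(-11) = 6 - 22 = -16)
H = -16
c(O, w) = 2*w (c(O, w) = w + w = 2*w)
c(N, H) + y(29, 111) = 2*(-16) + 111 = -32 + 111 = 79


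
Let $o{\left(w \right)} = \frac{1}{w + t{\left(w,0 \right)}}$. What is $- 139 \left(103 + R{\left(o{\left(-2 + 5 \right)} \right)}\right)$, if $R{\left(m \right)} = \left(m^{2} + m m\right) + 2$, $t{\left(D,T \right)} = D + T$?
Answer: $- \frac{262849}{18} \approx -14603.0$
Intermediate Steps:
$o{\left(w \right)} = \frac{1}{2 w}$ ($o{\left(w \right)} = \frac{1}{w + \left(w + 0\right)} = \frac{1}{w + w} = \frac{1}{2 w}$)
$R{\left(m \right)} = 2 + 2 m^{2}$ ($R{\left(m \right)} = \left(m^{2} + m^{2}\right) + 2 = 2 m^{2} + 2 = 2 + 2 m^{2}$)
$- 139 \left(103 + R{\left(o{\left(-2 + 5 \right)} \right)}\right) = - 139 \left(103 + \left(2 + 2 \left(\frac{1}{2 \left(-2 + 5\right)}\right)^{2}\right)\right) = - 139 \left(103 + \left(2 + 2 \left(\frac{1}{2 \cdot 3}\right)^{2}\right)\right) = - 139 \left(103 + \left(2 + 2 \left(\frac{1}{2} \cdot \frac{1}{3}\right)^{2}\right)\right) = - 139 \left(103 + \left(2 + \frac{2}{36}\right)\right) = - 139 \left(103 + \left(2 + 2 \cdot \frac{1}{36}\right)\right) = - 139 \left(103 + \left(2 + \frac{1}{18}\right)\right) = - 139 \left(103 + \frac{37}{18}\right) = \left(-139\right) \frac{1891}{18} = - \frac{262849}{18}$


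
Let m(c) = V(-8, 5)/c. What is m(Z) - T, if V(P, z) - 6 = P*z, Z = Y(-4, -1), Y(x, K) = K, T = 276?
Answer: -242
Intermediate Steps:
Z = -1
V(P, z) = 6 + P*z
m(c) = -34/c (m(c) = (6 - 8*5)/c = (6 - 40)/c = -34/c)
m(Z) - T = -34/(-1) - 1*276 = -34*(-1) - 276 = 34 - 276 = -242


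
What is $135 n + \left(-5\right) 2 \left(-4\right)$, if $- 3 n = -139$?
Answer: $6295$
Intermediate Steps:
$n = \frac{139}{3}$ ($n = \left(- \frac{1}{3}\right) \left(-139\right) = \frac{139}{3} \approx 46.333$)
$135 n + \left(-5\right) 2 \left(-4\right) = 135 \cdot \frac{139}{3} + \left(-5\right) 2 \left(-4\right) = 6255 - -40 = 6255 + 40 = 6295$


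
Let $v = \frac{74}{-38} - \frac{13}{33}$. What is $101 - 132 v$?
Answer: $\frac{7791}{19} \approx 410.05$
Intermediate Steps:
$v = - \frac{1468}{627}$ ($v = 74 \left(- \frac{1}{38}\right) - \frac{13}{33} = - \frac{37}{19} - \frac{13}{33} = - \frac{1468}{627} \approx -2.3413$)
$101 - 132 v = 101 - - \frac{5872}{19} = 101 + \frac{5872}{19} = \frac{7791}{19}$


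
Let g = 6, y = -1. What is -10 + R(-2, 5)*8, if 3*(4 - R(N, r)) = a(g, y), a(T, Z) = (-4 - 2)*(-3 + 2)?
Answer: 6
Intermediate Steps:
a(T, Z) = 6 (a(T, Z) = -6*(-1) = 6)
R(N, r) = 2 (R(N, r) = 4 - ⅓*6 = 4 - 2 = 2)
-10 + R(-2, 5)*8 = -10 + 2*8 = -10 + 16 = 6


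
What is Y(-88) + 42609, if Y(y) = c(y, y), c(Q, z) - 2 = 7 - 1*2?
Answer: 42616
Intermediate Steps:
c(Q, z) = 7 (c(Q, z) = 2 + (7 - 1*2) = 2 + (7 - 2) = 2 + 5 = 7)
Y(y) = 7
Y(-88) + 42609 = 7 + 42609 = 42616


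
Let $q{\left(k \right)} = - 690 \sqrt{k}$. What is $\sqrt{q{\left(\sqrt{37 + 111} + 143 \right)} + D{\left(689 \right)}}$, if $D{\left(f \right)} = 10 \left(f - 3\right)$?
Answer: $\sqrt{6860 - 690 \sqrt{143 + 2 \sqrt{37}}} \approx 41.654 i$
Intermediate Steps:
$D{\left(f \right)} = -30 + 10 f$ ($D{\left(f \right)} = 10 \left(-3 + f\right) = -30 + 10 f$)
$\sqrt{q{\left(\sqrt{37 + 111} + 143 \right)} + D{\left(689 \right)}} = \sqrt{- 690 \sqrt{\sqrt{37 + 111} + 143} + \left(-30 + 10 \cdot 689\right)} = \sqrt{- 690 \sqrt{\sqrt{148} + 143} + \left(-30 + 6890\right)} = \sqrt{- 690 \sqrt{2 \sqrt{37} + 143} + 6860} = \sqrt{- 690 \sqrt{143 + 2 \sqrt{37}} + 6860} = \sqrt{6860 - 690 \sqrt{143 + 2 \sqrt{37}}}$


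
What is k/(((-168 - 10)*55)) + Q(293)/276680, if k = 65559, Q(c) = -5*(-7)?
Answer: -1813852147/270869720 ≈ -6.6964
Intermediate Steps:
Q(c) = 35
k/(((-168 - 10)*55)) + Q(293)/276680 = 65559/(((-168 - 10)*55)) + 35/276680 = 65559/((-178*55)) + 35*(1/276680) = 65559/(-9790) + 7/55336 = 65559*(-1/9790) + 7/55336 = -65559/9790 + 7/55336 = -1813852147/270869720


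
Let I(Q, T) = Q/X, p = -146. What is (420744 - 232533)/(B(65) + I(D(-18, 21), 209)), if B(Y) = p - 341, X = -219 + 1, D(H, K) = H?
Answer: -20514999/53074 ≈ -386.54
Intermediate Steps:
X = -218
I(Q, T) = -Q/218 (I(Q, T) = Q/(-218) = Q*(-1/218) = -Q/218)
B(Y) = -487 (B(Y) = -146 - 341 = -487)
(420744 - 232533)/(B(65) + I(D(-18, 21), 209)) = (420744 - 232533)/(-487 - 1/218*(-18)) = 188211/(-487 + 9/109) = 188211/(-53074/109) = 188211*(-109/53074) = -20514999/53074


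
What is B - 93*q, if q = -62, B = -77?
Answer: 5689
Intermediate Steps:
B - 93*q = -77 - 93*(-62) = -77 + 5766 = 5689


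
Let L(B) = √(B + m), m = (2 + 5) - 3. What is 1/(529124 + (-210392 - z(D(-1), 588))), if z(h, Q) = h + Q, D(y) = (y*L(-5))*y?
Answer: 318144/101215604737 + I/101215604737 ≈ 3.1432e-6 + 9.8799e-12*I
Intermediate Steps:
m = 4 (m = 7 - 3 = 4)
L(B) = √(4 + B) (L(B) = √(B + 4) = √(4 + B))
D(y) = I*y² (D(y) = (y*√(4 - 5))*y = (y*√(-1))*y = (y*I)*y = (I*y)*y = I*y²)
z(h, Q) = Q + h
1/(529124 + (-210392 - z(D(-1), 588))) = 1/(529124 + (-210392 - (588 + I*(-1)²))) = 1/(529124 + (-210392 - (588 + I*1))) = 1/(529124 + (-210392 - (588 + I))) = 1/(529124 + (-210392 + (-588 - I))) = 1/(529124 + (-210980 - I)) = 1/(318144 - I) = (318144 + I)/101215604737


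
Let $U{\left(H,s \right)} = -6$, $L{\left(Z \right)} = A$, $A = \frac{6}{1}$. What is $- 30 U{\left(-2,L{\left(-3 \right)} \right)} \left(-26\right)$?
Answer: $-4680$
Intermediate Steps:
$A = 6$ ($A = 6 \cdot 1 = 6$)
$L{\left(Z \right)} = 6$
$- 30 U{\left(-2,L{\left(-3 \right)} \right)} \left(-26\right) = \left(-30\right) \left(-6\right) \left(-26\right) = 180 \left(-26\right) = -4680$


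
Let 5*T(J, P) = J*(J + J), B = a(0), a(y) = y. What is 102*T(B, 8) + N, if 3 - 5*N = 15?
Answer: -12/5 ≈ -2.4000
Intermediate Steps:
N = -12/5 (N = ⅗ - ⅕*15 = ⅗ - 3 = -12/5 ≈ -2.4000)
B = 0
T(J, P) = 2*J²/5 (T(J, P) = (J*(J + J))/5 = (J*(2*J))/5 = (2*J²)/5 = 2*J²/5)
102*T(B, 8) + N = 102*((⅖)*0²) - 12/5 = 102*((⅖)*0) - 12/5 = 102*0 - 12/5 = 0 - 12/5 = -12/5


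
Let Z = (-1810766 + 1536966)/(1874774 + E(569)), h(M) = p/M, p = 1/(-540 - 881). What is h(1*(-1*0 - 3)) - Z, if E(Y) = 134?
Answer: 1439759/9843267 ≈ 0.14627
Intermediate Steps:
p = -1/1421 (p = 1/(-1421) = -1/1421 ≈ -0.00070373)
h(M) = -1/(1421*M)
Z = -68450/468727 (Z = (-1810766 + 1536966)/(1874774 + 134) = -273800/1874908 = -273800*1/1874908 = -68450/468727 ≈ -0.14603)
h(1*(-1*0 - 3)) - Z = -1/(1421*(-1*0 - 3)) - 1*(-68450/468727) = -1/(1421*(0 - 3)) + 68450/468727 = -1/(1421*(1*(-3))) + 68450/468727 = -1/1421/(-3) + 68450/468727 = -1/1421*(-1/3) + 68450/468727 = 1/4263 + 68450/468727 = 1439759/9843267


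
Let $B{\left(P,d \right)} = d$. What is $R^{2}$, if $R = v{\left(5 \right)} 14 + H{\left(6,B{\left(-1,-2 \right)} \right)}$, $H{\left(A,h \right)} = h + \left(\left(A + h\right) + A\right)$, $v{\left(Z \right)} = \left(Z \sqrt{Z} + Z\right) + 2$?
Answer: $35736 + 14840 \sqrt{5} \approx 68919.0$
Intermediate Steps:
$v{\left(Z \right)} = 2 + Z + Z^{\frac{3}{2}}$ ($v{\left(Z \right)} = \left(Z^{\frac{3}{2}} + Z\right) + 2 = \left(Z + Z^{\frac{3}{2}}\right) + 2 = 2 + Z + Z^{\frac{3}{2}}$)
$H{\left(A,h \right)} = 2 A + 2 h$ ($H{\left(A,h \right)} = h + \left(h + 2 A\right) = 2 A + 2 h$)
$R = 106 + 70 \sqrt{5}$ ($R = \left(2 + 5 + 5^{\frac{3}{2}}\right) 14 + \left(2 \cdot 6 + 2 \left(-2\right)\right) = \left(2 + 5 + 5 \sqrt{5}\right) 14 + \left(12 - 4\right) = \left(7 + 5 \sqrt{5}\right) 14 + 8 = \left(98 + 70 \sqrt{5}\right) + 8 = 106 + 70 \sqrt{5} \approx 262.52$)
$R^{2} = \left(106 + 70 \sqrt{5}\right)^{2}$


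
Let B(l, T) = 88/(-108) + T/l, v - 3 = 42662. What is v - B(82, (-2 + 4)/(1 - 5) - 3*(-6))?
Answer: 188923283/4428 ≈ 42666.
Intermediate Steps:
v = 42665 (v = 3 + 42662 = 42665)
B(l, T) = -22/27 + T/l (B(l, T) = 88*(-1/108) + T/l = -22/27 + T/l)
v - B(82, (-2 + 4)/(1 - 5) - 3*(-6)) = 42665 - (-22/27 + ((-2 + 4)/(1 - 5) - 3*(-6))/82) = 42665 - (-22/27 + (2/(-4) + 18)*(1/82)) = 42665 - (-22/27 + (2*(-1/4) + 18)*(1/82)) = 42665 - (-22/27 + (-1/2 + 18)*(1/82)) = 42665 - (-22/27 + (35/2)*(1/82)) = 42665 - (-22/27 + 35/164) = 42665 - 1*(-2663/4428) = 42665 + 2663/4428 = 188923283/4428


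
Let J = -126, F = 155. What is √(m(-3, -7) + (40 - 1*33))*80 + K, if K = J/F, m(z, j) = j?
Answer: -126/155 ≈ -0.81290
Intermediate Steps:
K = -126/155 ≈ -0.81290
√(m(-3, -7) + (40 - 1*33))*80 + K = √(-7 + (40 - 1*33))*80 - 126/155 = √(-7 + (40 - 33))*80 - 126/155 = √(-7 + 7)*80 - 126/155 = √0*80 - 126/155 = 0*80 - 126/155 = 0 - 126/155 = -126/155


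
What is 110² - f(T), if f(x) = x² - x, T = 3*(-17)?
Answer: 9448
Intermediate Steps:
T = -51
110² - f(T) = 110² - (-51)*(-1 - 51) = 12100 - (-51)*(-52) = 12100 - 1*2652 = 12100 - 2652 = 9448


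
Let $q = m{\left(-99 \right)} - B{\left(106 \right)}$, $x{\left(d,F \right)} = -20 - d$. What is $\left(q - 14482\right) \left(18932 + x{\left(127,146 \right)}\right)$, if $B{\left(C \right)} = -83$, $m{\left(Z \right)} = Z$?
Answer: $-272344930$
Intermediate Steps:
$q = -16$ ($q = -99 - -83 = -99 + 83 = -16$)
$\left(q - 14482\right) \left(18932 + x{\left(127,146 \right)}\right) = \left(-16 - 14482\right) \left(18932 - 147\right) = - 14498 \left(18932 - 147\right) = \left(-14498\right) 18785 = -272344930$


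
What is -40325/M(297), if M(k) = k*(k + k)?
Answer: -40325/176418 ≈ -0.22858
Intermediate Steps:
M(k) = 2*k² (M(k) = k*(2*k) = 2*k²)
-40325/M(297) = -40325/(2*297²) = -40325/(2*88209) = -40325/176418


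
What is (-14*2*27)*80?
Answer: -60480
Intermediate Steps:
(-14*2*27)*80 = -28*27*80 = -756*80 = -60480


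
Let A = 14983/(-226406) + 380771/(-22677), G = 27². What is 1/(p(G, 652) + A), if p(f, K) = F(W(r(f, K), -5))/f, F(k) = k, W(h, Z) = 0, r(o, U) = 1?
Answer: -5134208862/86548608517 ≈ -0.059322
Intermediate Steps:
G = 729
A = -86548608517/5134208862 (A = 14983*(-1/226406) + 380771*(-1/22677) = -14983/226406 - 380771/22677 = -86548608517/5134208862 ≈ -16.857)
p(f, K) = 0 (p(f, K) = 0/f = 0)
1/(p(G, 652) + A) = 1/(0 - 86548608517/5134208862) = 1/(-86548608517/5134208862) = -5134208862/86548608517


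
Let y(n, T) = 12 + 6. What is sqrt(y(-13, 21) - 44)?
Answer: I*sqrt(26) ≈ 5.099*I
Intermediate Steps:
y(n, T) = 18
sqrt(y(-13, 21) - 44) = sqrt(18 - 44) = sqrt(-26) = I*sqrt(26)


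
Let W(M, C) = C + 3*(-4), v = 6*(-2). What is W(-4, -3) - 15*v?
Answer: 165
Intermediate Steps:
v = -12
W(M, C) = -12 + C (W(M, C) = C - 12 = -12 + C)
W(-4, -3) - 15*v = (-12 - 3) - 15*(-12) = -15 + 180 = 165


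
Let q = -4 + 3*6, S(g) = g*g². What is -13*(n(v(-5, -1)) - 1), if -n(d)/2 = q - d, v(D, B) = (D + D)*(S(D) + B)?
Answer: -32383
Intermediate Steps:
S(g) = g³
q = 14 (q = -4 + 18 = 14)
v(D, B) = 2*D*(B + D³) (v(D, B) = (D + D)*(D³ + B) = (2*D)*(B + D³) = 2*D*(B + D³))
n(d) = -28 + 2*d (n(d) = -2*(14 - d) = -28 + 2*d)
-13*(n(v(-5, -1)) - 1) = -13*((-28 + 2*(2*(-5)*(-1 + (-5)³))) - 1) = -13*((-28 + 2*(2*(-5)*(-1 - 125))) - 1) = -13*((-28 + 2*(2*(-5)*(-126))) - 1) = -13*((-28 + 2*1260) - 1) = -13*((-28 + 2520) - 1) = -13*(2492 - 1) = -13*2491 = -32383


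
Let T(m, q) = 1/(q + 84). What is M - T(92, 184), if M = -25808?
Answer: -6916545/268 ≈ -25808.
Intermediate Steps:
T(m, q) = 1/(84 + q)
M - T(92, 184) = -25808 - 1/(84 + 184) = -25808 - 1/268 = -6916545/268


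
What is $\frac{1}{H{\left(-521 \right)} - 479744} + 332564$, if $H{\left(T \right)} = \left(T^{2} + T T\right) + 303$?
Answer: $\frac{21098192725}{63441} \approx 3.3256 \cdot 10^{5}$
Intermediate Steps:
$H{\left(T \right)} = 303 + 2 T^{2}$ ($H{\left(T \right)} = \left(T^{2} + T^{2}\right) + 303 = 2 T^{2} + 303 = 303 + 2 T^{2}$)
$\frac{1}{H{\left(-521 \right)} - 479744} + 332564 = \frac{1}{\left(303 + 2 \left(-521\right)^{2}\right) - 479744} + 332564 = \frac{1}{\left(303 + 2 \cdot 271441\right) - 479744} + 332564 = \frac{1}{\left(303 + 542882\right) - 479744} + 332564 = \frac{1}{543185 - 479744} + 332564 = \frac{1}{63441} + 332564 = \frac{21098192725}{63441}$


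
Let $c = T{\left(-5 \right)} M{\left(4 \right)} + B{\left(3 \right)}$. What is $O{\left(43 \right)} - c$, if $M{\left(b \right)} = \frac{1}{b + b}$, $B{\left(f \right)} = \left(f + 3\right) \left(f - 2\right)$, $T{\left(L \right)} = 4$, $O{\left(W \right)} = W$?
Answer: $\frac{73}{2} \approx 36.5$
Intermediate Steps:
$B{\left(f \right)} = \left(-2 + f\right) \left(3 + f\right)$ ($B{\left(f \right)} = \left(3 + f\right) \left(-2 + f\right) = \left(-2 + f\right) \left(3 + f\right)$)
$M{\left(b \right)} = \frac{1}{2 b}$
$c = \frac{13}{2}$ ($c = 4 \frac{1}{2 \cdot 4} + \left(-6 + 3 + 3^{2}\right) = 4 \cdot \frac{1}{2} \cdot \frac{1}{4} + \left(-6 + 3 + 9\right) = 4 \cdot \frac{1}{8} + 6 = \frac{1}{2} + 6 = \frac{13}{2} \approx 6.5$)
$O{\left(43 \right)} - c = 43 - \frac{13}{2} = \frac{73}{2}$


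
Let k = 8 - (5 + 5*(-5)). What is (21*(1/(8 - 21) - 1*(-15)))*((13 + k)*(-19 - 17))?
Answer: -6013224/13 ≈ -4.6256e+5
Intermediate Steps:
k = 28 (k = 8 - (5 - 25) = 8 - 1*(-20) = 8 + 20 = 28)
(21*(1/(8 - 21) - 1*(-15)))*((13 + k)*(-19 - 17)) = (21*(1/(8 - 21) - 1*(-15)))*((13 + 28)*(-19 - 17)) = (21*(1/(-13) + 15))*(41*(-36)) = (21*(-1/13 + 15))*(-1476) = (21*(194/13))*(-1476) = (4074/13)*(-1476) = -6013224/13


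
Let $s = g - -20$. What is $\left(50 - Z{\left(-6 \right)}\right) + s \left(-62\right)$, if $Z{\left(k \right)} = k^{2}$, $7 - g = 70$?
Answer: $2680$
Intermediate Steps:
$g = -63$ ($g = 7 - 70 = -63$)
$s = -43$ ($s = -63 - -20 = -63 + 20 = -43$)
$\left(50 - Z{\left(-6 \right)}\right) + s \left(-62\right) = \left(50 - \left(-6\right)^{2}\right) - -2666 = \left(50 - 36\right) + 2666 = 14 + 2666 = 2680$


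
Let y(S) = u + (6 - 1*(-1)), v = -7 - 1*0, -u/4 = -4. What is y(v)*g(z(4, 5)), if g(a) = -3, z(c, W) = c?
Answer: -69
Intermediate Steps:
u = 16 (u = -4*(-4) = 16)
v = -7 (v = -7 + 0 = -7)
y(S) = 23 (y(S) = 16 + (6 - 1*(-1)) = 16 + (6 + 1) = 16 + 7 = 23)
y(v)*g(z(4, 5)) = 23*(-3) = -69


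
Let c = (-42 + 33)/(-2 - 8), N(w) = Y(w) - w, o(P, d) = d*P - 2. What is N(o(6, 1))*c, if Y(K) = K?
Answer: 0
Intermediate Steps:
o(P, d) = -2 + P*d (o(P, d) = P*d - 2 = -2 + P*d)
N(w) = 0 (N(w) = w - w = 0)
c = 9/10 (c = -9/(-10) = -9*(-1/10) = 9/10 ≈ 0.90000)
N(o(6, 1))*c = 0*(9/10) = 0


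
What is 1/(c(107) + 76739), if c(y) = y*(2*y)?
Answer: 1/99637 ≈ 1.0036e-5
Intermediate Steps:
c(y) = 2*y**2
1/(c(107) + 76739) = 1/(2*107**2 + 76739) = 1/(2*11449 + 76739) = 1/(22898 + 76739) = 1/99637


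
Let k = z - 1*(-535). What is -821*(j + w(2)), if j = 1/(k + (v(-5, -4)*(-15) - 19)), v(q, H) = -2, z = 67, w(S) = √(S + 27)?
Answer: -821/613 - 821*√29 ≈ -4422.6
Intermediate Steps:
w(S) = √(27 + S)
k = 602 (k = 67 - 1*(-535) = 67 + 535 = 602)
j = 1/613 (j = 1/(602 + (-2*(-15) - 19)) = 1/(602 + (30 - 19)) = 1/(602 + 11) = 1/613 ≈ 0.0016313)
-821*(j + w(2)) = -821*(1/613 + √(27 + 2)) = -821*(1/613 + √29) = -821/613 - 821*√29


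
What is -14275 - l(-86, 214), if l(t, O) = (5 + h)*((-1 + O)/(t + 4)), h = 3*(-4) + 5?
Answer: -585488/41 ≈ -14280.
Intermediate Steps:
h = -7 (h = -12 + 5 = -7)
l(t, O) = -2*(-1 + O)/(4 + t) (l(t, O) = (5 - 7)*((-1 + O)/(t + 4)) = -2*(-1 + O)/(4 + t))
-14275 - l(-86, 214) = -14275 - 2*(1 - 1*214)/(4 - 86) = -14275 - 2*(1 - 214)/(-82) = -14275 - 2*(-1)*(-213)/82 = -14275 - 1*213/41 = -14275 - 213/41 = -585488/41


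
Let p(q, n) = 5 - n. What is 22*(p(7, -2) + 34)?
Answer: 902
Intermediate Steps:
22*(p(7, -2) + 34) = 22*((5 - 1*(-2)) + 34) = 22*((5 + 2) + 34) = 22*(7 + 34) = 22*41 = 902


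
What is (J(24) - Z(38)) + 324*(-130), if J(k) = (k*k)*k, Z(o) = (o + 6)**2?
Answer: -30232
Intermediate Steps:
Z(o) = (6 + o)**2
J(k) = k**3 (J(k) = k**2*k = k**3)
(J(24) - Z(38)) + 324*(-130) = (24**3 - (6 + 38)**2) + 324*(-130) = (13824 - 1*44**2) - 42120 = (13824 - 1*1936) - 42120 = (13824 - 1936) - 42120 = 11888 - 42120 = -30232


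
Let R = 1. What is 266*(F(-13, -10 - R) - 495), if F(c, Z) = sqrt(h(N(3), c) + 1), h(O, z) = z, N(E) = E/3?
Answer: -131670 + 532*I*sqrt(3) ≈ -1.3167e+5 + 921.45*I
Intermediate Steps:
N(E) = E/3 (N(E) = E*(1/3) = E/3)
F(c, Z) = sqrt(1 + c) (F(c, Z) = sqrt(c + 1) = sqrt(1 + c))
266*(F(-13, -10 - R) - 495) = 266*(sqrt(1 - 13) - 495) = 266*(sqrt(-12) - 495) = 266*(2*I*sqrt(3) - 495) = 266*(-495 + 2*I*sqrt(3)) = -131670 + 532*I*sqrt(3)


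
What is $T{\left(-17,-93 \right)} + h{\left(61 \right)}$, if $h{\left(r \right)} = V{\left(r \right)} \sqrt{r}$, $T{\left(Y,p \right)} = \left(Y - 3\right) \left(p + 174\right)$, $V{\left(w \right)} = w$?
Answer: $-1620 + 61 \sqrt{61} \approx -1143.6$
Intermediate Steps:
$T{\left(Y,p \right)} = \left(-3 + Y\right) \left(174 + p\right)$
$h{\left(r \right)} = r^{\frac{3}{2}}$ ($h{\left(r \right)} = r \sqrt{r} = r^{\frac{3}{2}}$)
$T{\left(-17,-93 \right)} + h{\left(61 \right)} = \left(-522 - -279 + 174 \left(-17\right) - -1581\right) + 61^{\frac{3}{2}} = \left(-522 + 279 - 2958 + 1581\right) + 61 \sqrt{61} = -1620 + 61 \sqrt{61}$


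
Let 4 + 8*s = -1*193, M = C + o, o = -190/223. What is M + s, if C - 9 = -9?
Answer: -45451/1784 ≈ -25.477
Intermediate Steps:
C = 0 (C = 9 - 9 = 0)
o = -190/223 (o = -190*1/223 = -190/223 ≈ -0.85202)
M = -190/223 (M = 0 - 190/223 = -190/223 ≈ -0.85202)
s = -197/8 (s = -½ + (-1*193)/8 = -½ + (⅛)*(-193) = -½ - 193/8 = -197/8 ≈ -24.625)
M + s = -190/223 - 197/8 = -45451/1784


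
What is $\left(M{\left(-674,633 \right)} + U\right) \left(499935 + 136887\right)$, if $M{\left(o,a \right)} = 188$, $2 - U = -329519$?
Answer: $209965944798$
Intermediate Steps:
$U = 329521$ ($U = 2 - -329519 = 2 + 329519 = 329521$)
$\left(M{\left(-674,633 \right)} + U\right) \left(499935 + 136887\right) = \left(188 + 329521\right) \left(499935 + 136887\right) = 329709 \cdot 636822 = 209965944798$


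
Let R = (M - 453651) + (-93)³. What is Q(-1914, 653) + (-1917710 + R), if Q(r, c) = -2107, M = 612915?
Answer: -2564910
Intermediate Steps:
R = -645093 (R = (612915 - 453651) + (-93)³ = 159264 - 804357 = -645093)
Q(-1914, 653) + (-1917710 + R) = -2107 + (-1917710 - 645093) = -2107 - 2562803 = -2564910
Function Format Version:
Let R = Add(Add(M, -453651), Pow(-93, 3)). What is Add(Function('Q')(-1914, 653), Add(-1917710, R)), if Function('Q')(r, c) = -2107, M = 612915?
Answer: -2564910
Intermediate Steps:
R = -645093 (R = Add(Add(612915, -453651), Pow(-93, 3)) = Add(159264, -804357) = -645093)
Add(Function('Q')(-1914, 653), Add(-1917710, R)) = Add(-2107, Add(-1917710, -645093)) = Add(-2107, -2562803) = -2564910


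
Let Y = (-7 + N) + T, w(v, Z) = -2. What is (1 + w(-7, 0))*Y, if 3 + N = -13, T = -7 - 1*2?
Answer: 32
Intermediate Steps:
T = -9 (T = -7 - 2 = -9)
N = -16 (N = -3 - 13 = -16)
Y = -32 (Y = (-7 - 16) - 9 = -23 - 9 = -32)
(1 + w(-7, 0))*Y = (1 - 2)*(-32) = -1*(-32) = 32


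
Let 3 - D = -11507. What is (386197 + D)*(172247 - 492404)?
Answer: -127328679999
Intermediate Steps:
D = 11510 (D = 3 - 1*(-11507) = 3 + 11507 = 11510)
(386197 + D)*(172247 - 492404) = (386197 + 11510)*(172247 - 492404) = 397707*(-320157) = -127328679999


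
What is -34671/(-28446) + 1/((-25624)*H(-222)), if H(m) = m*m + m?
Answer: 7264526144867/5960217785808 ≈ 1.2188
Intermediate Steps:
H(m) = m + m² (H(m) = m² + m = m + m²)
-34671/(-28446) + 1/((-25624)*H(-222)) = -34671/(-28446) + 1/((-25624)*((-222*(1 - 222)))) = -34671*(-1/28446) - 1/(25624*((-222*(-221)))) = 11557/9482 - 1/25624/49062 = 11557/9482 - 1/25624*1/49062 = 11557/9482 - 1/1257164688 = 7264526144867/5960217785808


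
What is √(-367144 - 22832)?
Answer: 2*I*√97494 ≈ 624.48*I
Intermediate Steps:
√(-367144 - 22832) = √(-389976) = 2*I*√97494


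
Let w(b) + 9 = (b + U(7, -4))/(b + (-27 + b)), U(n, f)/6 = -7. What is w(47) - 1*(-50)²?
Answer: -168098/67 ≈ -2508.9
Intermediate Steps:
U(n, f) = -42 (U(n, f) = 6*(-7) = -42)
w(b) = -9 + (-42 + b)/(-27 + 2*b) (w(b) = -9 + (b - 42)/(b + (-27 + b)) = -9 + (-42 + b)/(-27 + 2*b))
w(47) - 1*(-50)² = (201 - 17*47)/(-27 + 2*47) - 1*(-50)² = (201 - 799)/(-27 + 94) - 1*2500 = -598/67 - 2500 = -168098/67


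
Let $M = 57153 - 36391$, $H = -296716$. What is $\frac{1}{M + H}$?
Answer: $- \frac{1}{275954} \approx -3.6238 \cdot 10^{-6}$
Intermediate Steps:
$M = 20762$
$\frac{1}{M + H} = \frac{1}{20762 - 296716} = \frac{1}{-275954} = - \frac{1}{275954}$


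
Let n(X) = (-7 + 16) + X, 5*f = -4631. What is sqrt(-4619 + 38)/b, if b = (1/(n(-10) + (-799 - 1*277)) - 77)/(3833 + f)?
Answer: -23479677*I*sqrt(509)/207325 ≈ -2555.1*I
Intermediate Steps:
f = -4631/5 (f = (1/5)*(-4631) = -4631/5 ≈ -926.20)
n(X) = 9 + X
b = -207325/7826559 (b = (1/((9 - 10) + (-799 - 1*277)) - 77)/(3833 - 4631/5) = (1/(-1 + (-799 - 277)) - 77)/(14534/5) = (1/(-1 - 1076) - 77)*(5/14534) = (1/(-1077) - 77)*(5/14534) = (-1/1077 - 77)*(5/14534) = -82930/1077*5/14534 = -207325/7826559 ≈ -0.026490)
sqrt(-4619 + 38)/b = sqrt(-4619 + 38)/(-207325/7826559) = sqrt(-4581)*(-7826559/207325) = (3*I*sqrt(509))*(-7826559/207325) = -23479677*I*sqrt(509)/207325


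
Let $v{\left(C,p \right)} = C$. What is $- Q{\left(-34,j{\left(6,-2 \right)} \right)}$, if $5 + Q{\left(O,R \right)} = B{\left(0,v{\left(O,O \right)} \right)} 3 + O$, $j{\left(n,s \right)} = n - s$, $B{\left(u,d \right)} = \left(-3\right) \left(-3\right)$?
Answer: $12$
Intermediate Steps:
$B{\left(u,d \right)} = 9$
$Q{\left(O,R \right)} = 22 + O$ ($Q{\left(O,R \right)} = -5 + \left(9 \cdot 3 + O\right) = -5 + \left(27 + O\right) = 22 + O$)
$- Q{\left(-34,j{\left(6,-2 \right)} \right)} = - (22 - 34) = \left(-1\right) \left(-12\right) = 12$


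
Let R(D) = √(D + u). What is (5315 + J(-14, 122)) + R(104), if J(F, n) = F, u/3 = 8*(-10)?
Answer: 5301 + 2*I*√34 ≈ 5301.0 + 11.662*I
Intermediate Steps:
u = -240 (u = 3*(8*(-10)) = 3*(-80) = -240)
R(D) = √(-240 + D) (R(D) = √(D - 240) = √(-240 + D))
(5315 + J(-14, 122)) + R(104) = (5315 - 14) + √(-240 + 104) = 5301 + √(-136) = 5301 + 2*I*√34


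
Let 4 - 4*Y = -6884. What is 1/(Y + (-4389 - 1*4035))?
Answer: -1/6702 ≈ -0.00014921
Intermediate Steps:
Y = 1722 (Y = 1 - ¼*(-6884) = 1 + 1721 = 1722)
1/(Y + (-4389 - 1*4035)) = 1/(1722 + (-4389 - 1*4035)) = 1/(1722 + (-4389 - 4035)) = 1/(1722 - 8424) = 1/(-6702) = -1/6702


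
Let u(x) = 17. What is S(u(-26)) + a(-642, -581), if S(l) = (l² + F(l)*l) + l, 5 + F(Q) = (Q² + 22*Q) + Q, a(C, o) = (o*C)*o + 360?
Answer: -216702021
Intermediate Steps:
a(C, o) = 360 + C*o² (a(C, o) = (C*o)*o + 360 = C*o² + 360 = 360 + C*o²)
F(Q) = -5 + Q² + 23*Q (F(Q) = -5 + ((Q² + 22*Q) + Q) = -5 + (Q² + 23*Q) = -5 + Q² + 23*Q)
S(l) = l + l² + l*(-5 + l² + 23*l) (S(l) = (l² + (-5 + l² + 23*l)*l) + l = (l² + l*(-5 + l² + 23*l)) + l = l + l² + l*(-5 + l² + 23*l))
S(u(-26)) + a(-642, -581) = 17*(-4 + 17² + 24*17) + (360 - 642*(-581)²) = 17*(-4 + 289 + 408) + (360 - 642*337561) = 17*693 + (360 - 216714162) = 11781 - 216713802 = -216702021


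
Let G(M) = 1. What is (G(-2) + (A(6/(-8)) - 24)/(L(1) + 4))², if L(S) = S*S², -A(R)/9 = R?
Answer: 2401/400 ≈ 6.0025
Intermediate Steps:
A(R) = -9*R
L(S) = S³
(G(-2) + (A(6/(-8)) - 24)/(L(1) + 4))² = (1 + (-54/(-8) - 24)/(1³ + 4))² = (1 + (-54*(-1)/8 - 24)/(1 + 4))² = (1 + (-9*(-¾) - 24)/5)² = (1 + (27/4 - 24)*(⅕))² = (1 - 69/4*⅕)² = (1 - 69/20)² = (-49/20)² = 2401/400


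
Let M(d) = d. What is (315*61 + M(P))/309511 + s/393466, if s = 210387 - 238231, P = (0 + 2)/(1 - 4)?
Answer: -1586756107/182673082689 ≈ -0.0086863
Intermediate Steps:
P = -⅔ (P = 2/(-3) = 2*(-⅓) = -⅔ ≈ -0.66667)
s = -27844
(315*61 + M(P))/309511 + s/393466 = (315*61 - ⅔)/309511 - 27844/393466 = (19215 - ⅔)*(1/309511) - 27844*1/393466 = (57643/3)*(1/309511) - 13922/196733 = 57643/928533 - 13922/196733 = -1586756107/182673082689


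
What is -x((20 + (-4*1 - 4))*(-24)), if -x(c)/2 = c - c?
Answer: 0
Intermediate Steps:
x(c) = 0 (x(c) = -2*(c - c) = -2*0 = 0)
-x((20 + (-4*1 - 4))*(-24)) = -1*0 = 0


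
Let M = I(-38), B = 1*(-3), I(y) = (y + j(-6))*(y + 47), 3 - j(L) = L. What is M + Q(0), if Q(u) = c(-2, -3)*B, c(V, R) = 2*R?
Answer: -243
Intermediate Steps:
j(L) = 3 - L
I(y) = (9 + y)*(47 + y) (I(y) = (y + (3 - 1*(-6)))*(y + 47) = (y + (3 + 6))*(47 + y) = (y + 9)*(47 + y) = (9 + y)*(47 + y))
B = -3
Q(u) = 18 (Q(u) = (2*(-3))*(-3) = -6*(-3) = 18)
M = -261 (M = 423 + (-38)**2 + 56*(-38) = 423 + 1444 - 2128 = -261)
M + Q(0) = -261 + 18 = -243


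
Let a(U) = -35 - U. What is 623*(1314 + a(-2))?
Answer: 798063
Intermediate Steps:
623*(1314 + a(-2)) = 623*(1314 + (-35 - 1*(-2))) = 623*(1314 + (-35 + 2)) = 623*(1314 - 33) = 623*1281 = 798063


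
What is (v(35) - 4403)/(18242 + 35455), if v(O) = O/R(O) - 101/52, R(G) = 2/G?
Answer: -197207/2792244 ≈ -0.070627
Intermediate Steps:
v(O) = -101/52 + O**2/2 (v(O) = O/((2/O)) - 101/52 = O*(O/2) - 101*1/52 = O**2/2 - 101/52 = -101/52 + O**2/2)
(v(35) - 4403)/(18242 + 35455) = ((-101/52 + (1/2)*35**2) - 4403)/(18242 + 35455) = ((-101/52 + (1/2)*1225) - 4403)/53697 = ((-101/52 + 1225/2) - 4403)*(1/53697) = (31749/52 - 4403)*(1/53697) = -197207/52*1/53697 = -197207/2792244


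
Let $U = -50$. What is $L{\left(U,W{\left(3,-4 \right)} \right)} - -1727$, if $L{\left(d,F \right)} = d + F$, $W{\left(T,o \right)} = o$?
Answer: $1673$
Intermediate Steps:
$L{\left(d,F \right)} = F + d$
$L{\left(U,W{\left(3,-4 \right)} \right)} - -1727 = \left(-4 - 50\right) - -1727 = -54 + \left(-1 + 1728\right) = -54 + 1727 = 1673$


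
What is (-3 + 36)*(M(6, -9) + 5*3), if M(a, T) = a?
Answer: 693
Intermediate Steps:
(-3 + 36)*(M(6, -9) + 5*3) = (-3 + 36)*(6 + 5*3) = 33*(6 + 15) = 33*21 = 693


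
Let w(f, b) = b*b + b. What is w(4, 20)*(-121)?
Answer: -50820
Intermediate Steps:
w(f, b) = b + b**2 (w(f, b) = b**2 + b = b + b**2)
w(4, 20)*(-121) = (20*(1 + 20))*(-121) = (20*21)*(-121) = 420*(-121) = -50820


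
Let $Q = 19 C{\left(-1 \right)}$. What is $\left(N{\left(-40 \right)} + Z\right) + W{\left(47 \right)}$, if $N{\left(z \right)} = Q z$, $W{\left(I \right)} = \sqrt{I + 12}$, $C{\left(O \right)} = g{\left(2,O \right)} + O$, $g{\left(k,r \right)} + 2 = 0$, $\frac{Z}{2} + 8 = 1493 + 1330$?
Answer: $7910 + \sqrt{59} \approx 7917.7$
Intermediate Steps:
$Z = 5630$ ($Z = -16 + 2 \left(1493 + 1330\right) = -16 + 2 \cdot 2823 = -16 + 5646 = 5630$)
$g{\left(k,r \right)} = -2$ ($g{\left(k,r \right)} = -2 + 0 = -2$)
$C{\left(O \right)} = -2 + O$
$Q = -57$ ($Q = 19 \left(-2 - 1\right) = 19 \left(-3\right) = -57$)
$W{\left(I \right)} = \sqrt{12 + I}$
$N{\left(z \right)} = - 57 z$
$\left(N{\left(-40 \right)} + Z\right) + W{\left(47 \right)} = \left(\left(-57\right) \left(-40\right) + 5630\right) + \sqrt{12 + 47} = \left(2280 + 5630\right) + \sqrt{59} = 7910 + \sqrt{59}$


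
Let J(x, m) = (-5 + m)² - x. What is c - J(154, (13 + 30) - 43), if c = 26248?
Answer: 26377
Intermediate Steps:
c - J(154, (13 + 30) - 43) = 26248 - ((-5 + ((13 + 30) - 43))² - 1*154) = 26248 - ((-5 + (43 - 43))² - 154) = 26248 - ((-5 + 0)² - 154) = 26248 - ((-5)² - 154) = 26248 - (25 - 154) = 26248 - 1*(-129) = 26248 + 129 = 26377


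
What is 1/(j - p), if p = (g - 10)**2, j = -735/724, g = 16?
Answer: -724/26799 ≈ -0.027016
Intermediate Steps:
j = -735/724 (j = -735*1/724 = -735/724 ≈ -1.0152)
p = 36 (p = (16 - 10)**2 = 6**2 = 36)
1/(j - p) = 1/(-735/724 - 1*36) = 1/(-735/724 - 36) = 1/(-26799/724) = -724/26799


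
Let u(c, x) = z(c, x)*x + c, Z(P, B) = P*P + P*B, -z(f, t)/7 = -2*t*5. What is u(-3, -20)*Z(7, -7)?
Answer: 0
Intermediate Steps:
z(f, t) = 70*t (z(f, t) = -7*(-2*t)*5 = -(-70)*t = 70*t)
Z(P, B) = P² + B*P
u(c, x) = c + 70*x² (u(c, x) = (70*x)*x + c = 70*x² + c = c + 70*x²)
u(-3, -20)*Z(7, -7) = (-3 + 70*(-20)²)*(7*(-7 + 7)) = (-3 + 70*400)*(7*0) = (-3 + 28000)*0 = 27997*0 = 0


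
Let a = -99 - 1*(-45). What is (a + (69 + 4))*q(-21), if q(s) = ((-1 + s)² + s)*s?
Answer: -184737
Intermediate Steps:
a = -54 (a = -99 + 45 = -54)
q(s) = s*(s + (-1 + s)²) (q(s) = (s + (-1 + s)²)*s = s*(s + (-1 + s)²))
(a + (69 + 4))*q(-21) = (-54 + (69 + 4))*(-21*(-21 + (-1 - 21)²)) = (-54 + 73)*(-21*(-21 + (-22)²)) = 19*(-21*(-21 + 484)) = 19*(-21*463) = 19*(-9723) = -184737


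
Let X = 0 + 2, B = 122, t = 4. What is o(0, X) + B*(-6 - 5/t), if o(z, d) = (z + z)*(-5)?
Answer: -1769/2 ≈ -884.50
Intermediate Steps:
X = 2
o(z, d) = -10*z (o(z, d) = (2*z)*(-5) = -10*z)
o(0, X) + B*(-6 - 5/t) = -10*0 + 122*(-6 - 5/4) = 0 + 122*(-6 - 5*1/4) = 0 + 122*(-6 - 5/4) = 0 + 122*(-29/4) = 0 - 1769/2 = -1769/2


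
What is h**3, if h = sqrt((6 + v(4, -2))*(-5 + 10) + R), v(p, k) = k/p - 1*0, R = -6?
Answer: 43*sqrt(86)/4 ≈ 99.691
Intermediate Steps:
v(p, k) = k/p (v(p, k) = k/p + 0 = k/p)
h = sqrt(86)/2 (h = sqrt((6 - 2/4)*(-5 + 10) - 6) = sqrt((6 - 2*1/4)*5 - 6) = sqrt((6 - 1/2)*5 - 6) = sqrt((11/2)*5 - 6) = sqrt(55/2 - 6) = sqrt(43/2) = sqrt(86)/2 ≈ 4.6368)
h**3 = (sqrt(86)/2)**3 = 43*sqrt(86)/4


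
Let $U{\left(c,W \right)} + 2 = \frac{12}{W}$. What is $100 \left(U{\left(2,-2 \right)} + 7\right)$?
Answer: $-100$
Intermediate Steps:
$U{\left(c,W \right)} = -2 + \frac{12}{W}$
$100 \left(U{\left(2,-2 \right)} + 7\right) = 100 \left(\left(-2 + \frac{12}{-2}\right) + 7\right) = 100 \left(\left(-2 + 12 \left(- \frac{1}{2}\right)\right) + 7\right) = 100 \left(\left(-2 - 6\right) + 7\right) = 100 \left(-8 + 7\right) = 100 \left(-1\right) = -100$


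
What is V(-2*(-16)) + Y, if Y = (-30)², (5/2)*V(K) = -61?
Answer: 4378/5 ≈ 875.60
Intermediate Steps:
V(K) = -122/5 (V(K) = (⅖)*(-61) = -122/5)
Y = 900
V(-2*(-16)) + Y = -122/5 + 900 = 4378/5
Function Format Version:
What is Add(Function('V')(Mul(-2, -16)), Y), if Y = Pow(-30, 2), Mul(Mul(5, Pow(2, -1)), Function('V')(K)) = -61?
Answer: Rational(4378, 5) ≈ 875.60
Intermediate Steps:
Function('V')(K) = Rational(-122, 5) (Function('V')(K) = Mul(Rational(2, 5), -61) = Rational(-122, 5))
Y = 900
Add(Function('V')(Mul(-2, -16)), Y) = Add(Rational(-122, 5), 900) = Rational(4378, 5)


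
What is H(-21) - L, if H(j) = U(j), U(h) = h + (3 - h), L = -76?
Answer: 79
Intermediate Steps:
U(h) = 3
H(j) = 3
H(-21) - L = 3 - 1*(-76) = 3 + 76 = 79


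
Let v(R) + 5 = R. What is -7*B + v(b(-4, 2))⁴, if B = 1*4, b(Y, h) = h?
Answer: 53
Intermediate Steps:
B = 4
v(R) = -5 + R
-7*B + v(b(-4, 2))⁴ = -7*4 + (-5 + 2)⁴ = -28 + (-3)⁴ = -28 + 81 = 53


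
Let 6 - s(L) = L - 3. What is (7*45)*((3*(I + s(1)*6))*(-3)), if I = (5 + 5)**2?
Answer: -419580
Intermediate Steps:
s(L) = 9 - L (s(L) = 6 - (L - 3) = 6 - (-3 + L) = 6 + (3 - L) = 9 - L)
I = 100 (I = 10**2 = 100)
(7*45)*((3*(I + s(1)*6))*(-3)) = (7*45)*((3*(100 + (9 - 1*1)*6))*(-3)) = 315*((3*(100 + (9 - 1)*6))*(-3)) = 315*((3*(100 + 8*6))*(-3)) = 315*((3*(100 + 48))*(-3)) = 315*((3*148)*(-3)) = 315*(444*(-3)) = 315*(-1332) = -419580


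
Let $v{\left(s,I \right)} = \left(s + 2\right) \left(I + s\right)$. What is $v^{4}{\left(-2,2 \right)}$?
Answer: $0$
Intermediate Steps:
$v{\left(s,I \right)} = \left(2 + s\right) \left(I + s\right)$
$v^{4}{\left(-2,2 \right)} = \left(\left(-2\right)^{2} + 2 \cdot 2 + 2 \left(-2\right) + 2 \left(-2\right)\right)^{4} = \left(4 + 4 - 4 - 4\right)^{4} = 0^{4} = 0$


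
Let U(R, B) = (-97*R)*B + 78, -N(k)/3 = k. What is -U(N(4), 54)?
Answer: -62934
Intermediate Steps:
N(k) = -3*k
U(R, B) = 78 - 97*B*R (U(R, B) = -97*B*R + 78 = 78 - 97*B*R)
-U(N(4), 54) = -(78 - 97*54*(-3*4)) = -(78 - 97*54*(-12)) = -(78 + 62856) = -1*62934 = -62934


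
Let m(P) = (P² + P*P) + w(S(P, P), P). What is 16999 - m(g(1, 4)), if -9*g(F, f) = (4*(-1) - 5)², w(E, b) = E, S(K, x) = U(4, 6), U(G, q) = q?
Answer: 16831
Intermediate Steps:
S(K, x) = 6
g(F, f) = -9 (g(F, f) = -(4*(-1) - 5)²/9 = -(-4 - 5)²/9 = -⅑*(-9)² = -⅑*81 = -9)
m(P) = 6 + 2*P² (m(P) = (P² + P*P) + 6 = (P² + P²) + 6 = 2*P² + 6 = 6 + 2*P²)
16999 - m(g(1, 4)) = 16999 - (6 + 2*(-9)²) = 16999 - (6 + 2*81) = 16999 - (6 + 162) = 16999 - 1*168 = 16999 - 168 = 16831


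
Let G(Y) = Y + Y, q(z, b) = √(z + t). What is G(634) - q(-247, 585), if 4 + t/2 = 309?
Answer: 1268 - 11*√3 ≈ 1248.9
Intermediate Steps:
t = 610 (t = -8 + 2*309 = -8 + 618 = 610)
q(z, b) = √(610 + z) (q(z, b) = √(z + 610) = √(610 + z))
G(Y) = 2*Y
G(634) - q(-247, 585) = 2*634 - √(610 - 247) = 1268 - √363 = 1268 - 11*√3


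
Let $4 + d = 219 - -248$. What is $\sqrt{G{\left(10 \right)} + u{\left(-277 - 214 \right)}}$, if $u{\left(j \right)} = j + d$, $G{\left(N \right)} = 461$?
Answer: $\sqrt{433} \approx 20.809$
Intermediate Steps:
$d = 463$ ($d = -4 + \left(219 - -248\right) = -4 + \left(219 + 248\right) = -4 + 467 = 463$)
$u{\left(j \right)} = 463 + j$ ($u{\left(j \right)} = j + 463 = 463 + j$)
$\sqrt{G{\left(10 \right)} + u{\left(-277 - 214 \right)}} = \sqrt{461 + \left(463 - 491\right)} = \sqrt{461 - 28} = \sqrt{433}$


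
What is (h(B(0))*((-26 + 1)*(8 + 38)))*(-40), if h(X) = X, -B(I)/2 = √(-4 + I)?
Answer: -184000*I ≈ -1.84e+5*I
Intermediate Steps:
B(I) = -2*√(-4 + I)
(h(B(0))*((-26 + 1)*(8 + 38)))*(-40) = ((-2*√(-4 + 0))*((-26 + 1)*(8 + 38)))*(-40) = ((-4*I)*(-25*46))*(-40) = (-4*I*(-1150))*(-40) = (4600*I)*(-40) = -184000*I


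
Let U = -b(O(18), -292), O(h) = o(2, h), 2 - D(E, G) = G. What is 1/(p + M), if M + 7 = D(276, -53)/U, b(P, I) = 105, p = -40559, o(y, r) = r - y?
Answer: -21/851897 ≈ -2.4651e-5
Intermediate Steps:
D(E, G) = 2 - G
O(h) = -2 + h (O(h) = h - 1*2 = h - 2 = -2 + h)
U = -105 (U = -1*105 = -105)
M = -158/21 (M = -7 + (2 - 1*(-53))/(-105) = -7 + (2 + 53)*(-1/105) = -7 + 55*(-1/105) = -7 - 11/21 = -158/21 ≈ -7.5238)
1/(p + M) = 1/(-40559 - 158/21) = 1/(-851897/21) = -21/851897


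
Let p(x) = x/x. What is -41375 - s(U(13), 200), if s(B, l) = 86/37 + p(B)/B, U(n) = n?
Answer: -19902530/481 ≈ -41377.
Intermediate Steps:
p(x) = 1
s(B, l) = 86/37 + 1/B
-41375 - s(U(13), 200) = -41375 - (86/37 + 1/13) = -41375 - 1*1155/481 = -41375 - 1155/481 = -19902530/481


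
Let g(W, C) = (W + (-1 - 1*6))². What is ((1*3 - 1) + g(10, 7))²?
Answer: 121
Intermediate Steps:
g(W, C) = (-7 + W)² (g(W, C) = (W + (-1 - 6))² = (W - 7)² = (-7 + W)²)
((1*3 - 1) + g(10, 7))² = ((1*3 - 1) + (-7 + 10)²)² = ((3 - 1) + 3²)² = (2 + 9)² = 11² = 121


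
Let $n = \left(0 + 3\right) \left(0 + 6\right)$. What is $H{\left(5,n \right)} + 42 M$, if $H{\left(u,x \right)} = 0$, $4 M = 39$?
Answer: $\frac{819}{2} \approx 409.5$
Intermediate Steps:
$M = \frac{39}{4}$ ($M = \frac{1}{4} \cdot 39 = \frac{39}{4} \approx 9.75$)
$n = 18$ ($n = 3 \cdot 6 = 18$)
$H{\left(5,n \right)} + 42 M = 0 + 42 \cdot \frac{39}{4} = 0 + \frac{819}{2} = \frac{819}{2}$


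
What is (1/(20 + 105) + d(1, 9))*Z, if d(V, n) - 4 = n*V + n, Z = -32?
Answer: -88032/125 ≈ -704.26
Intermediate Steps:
d(V, n) = 4 + n + V*n (d(V, n) = 4 + (n*V + n) = 4 + (V*n + n) = 4 + (n + V*n) = 4 + n + V*n)
(1/(20 + 105) + d(1, 9))*Z = (1/(20 + 105) + (4 + 9 + 1*9))*(-32) = (1/125 + (4 + 9 + 9))*(-32) = (1/125 + 22)*(-32) = (2751/125)*(-32) = -88032/125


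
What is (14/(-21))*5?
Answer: -10/3 ≈ -3.3333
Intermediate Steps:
(14/(-21))*5 = (14*(-1/21))*5 = -⅔*5 = -10/3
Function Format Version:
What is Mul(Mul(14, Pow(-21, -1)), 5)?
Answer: Rational(-10, 3) ≈ -3.3333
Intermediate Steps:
Mul(Mul(14, Pow(-21, -1)), 5) = Mul(Mul(14, Rational(-1, 21)), 5) = Mul(Rational(-2, 3), 5) = Rational(-10, 3)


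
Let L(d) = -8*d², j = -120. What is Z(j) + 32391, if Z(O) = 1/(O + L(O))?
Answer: 3735330119/115320 ≈ 32391.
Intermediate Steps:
Z(O) = 1/(O - 8*O²)
Z(j) + 32391 = -1/(-120*(-1 + 8*(-120))) + 32391 = -1*(-1/120)/(-1 - 960) + 32391 = -1*(-1/120)/(-961) + 32391 = -1*(-1/120)*(-1/961) + 32391 = -1/115320 + 32391 = 3735330119/115320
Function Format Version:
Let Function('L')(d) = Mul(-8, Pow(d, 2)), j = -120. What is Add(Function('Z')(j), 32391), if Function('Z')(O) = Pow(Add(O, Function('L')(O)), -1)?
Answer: Rational(3735330119, 115320) ≈ 32391.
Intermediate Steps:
Function('Z')(O) = Pow(Add(O, Mul(-8, Pow(O, 2))), -1)
Add(Function('Z')(j), 32391) = Add(Mul(-1, Pow(-120, -1), Pow(Add(-1, Mul(8, -120)), -1)), 32391) = Add(Mul(-1, Rational(-1, 120), Pow(Add(-1, -960), -1)), 32391) = Add(Mul(-1, Rational(-1, 120), Pow(-961, -1)), 32391) = Add(Mul(-1, Rational(-1, 120), Rational(-1, 961)), 32391) = Add(Rational(-1, 115320), 32391) = Rational(3735330119, 115320)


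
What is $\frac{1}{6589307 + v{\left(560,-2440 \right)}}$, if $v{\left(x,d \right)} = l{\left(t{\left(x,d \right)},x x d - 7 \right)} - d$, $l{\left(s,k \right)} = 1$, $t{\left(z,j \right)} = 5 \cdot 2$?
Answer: $\frac{1}{6591748} \approx 1.517 \cdot 10^{-7}$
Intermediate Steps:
$t{\left(z,j \right)} = 10$
$v{\left(x,d \right)} = 1 - d$
$\frac{1}{6589307 + v{\left(560,-2440 \right)}} = \frac{1}{6589307 + \left(1 - -2440\right)} = \frac{1}{6589307 + \left(1 + 2440\right)} = \frac{1}{6589307 + 2441} = \frac{1}{6591748}$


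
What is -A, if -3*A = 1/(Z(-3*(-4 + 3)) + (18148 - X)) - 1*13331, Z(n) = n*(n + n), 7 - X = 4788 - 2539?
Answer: -90686349/20408 ≈ -4443.7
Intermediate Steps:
X = -2242 (X = 7 - (4788 - 2539) = 7 - 1*2249 = 7 - 2249 = -2242)
Z(n) = 2*n² (Z(n) = n*(2*n) = 2*n²)
A = 90686349/20408 (A = -(1/(2*(-3*(-4 + 3))² + (18148 - 1*(-2242))) - 1*13331)/3 = -(1/(2*(-3*(-1))² + (18148 + 2242)) - 13331)/3 = -(1/(2*3² + 20390) - 13331)/3 = -(1/(2*9 + 20390) - 13331)/3 = -(1/(18 + 20390) - 13331)/3 = -(1/20408 - 13331)/3 = -⅓*(-272059047/20408) = 90686349/20408 ≈ 4443.7)
-A = -1*90686349/20408 = -90686349/20408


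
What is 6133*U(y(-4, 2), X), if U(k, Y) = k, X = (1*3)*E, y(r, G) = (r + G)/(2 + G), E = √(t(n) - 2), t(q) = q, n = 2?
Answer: -6133/2 ≈ -3066.5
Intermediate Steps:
E = 0 (E = √(2 - 2) = √0 = 0)
y(r, G) = (G + r)/(2 + G)
X = 0 (X = (1*3)*0 = 3*0 = 0)
6133*U(y(-4, 2), X) = 6133*((2 - 4)/(2 + 2)) = 6133*(-2/4) = 6133*((¼)*(-2)) = 6133*(-½) = -6133/2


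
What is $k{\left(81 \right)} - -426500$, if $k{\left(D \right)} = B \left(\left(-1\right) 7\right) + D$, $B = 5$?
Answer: $426546$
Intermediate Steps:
$k{\left(D \right)} = -35 + D$ ($k{\left(D \right)} = 5 \left(\left(-1\right) 7\right) + D = 5 \left(-7\right) + D = -35 + D$)
$k{\left(81 \right)} - -426500 = \left(-35 + 81\right) - -426500 = 46 + 426500 = 426546$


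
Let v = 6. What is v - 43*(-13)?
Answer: 565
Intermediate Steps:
v - 43*(-13) = 6 - 43*(-13) = 6 + 559 = 565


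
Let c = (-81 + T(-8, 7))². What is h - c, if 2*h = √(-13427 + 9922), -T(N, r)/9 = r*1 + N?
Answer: -5184 + I*√3505/2 ≈ -5184.0 + 29.602*I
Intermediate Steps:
T(N, r) = -9*N - 9*r (T(N, r) = -9*(r*1 + N) = -9*(r + N) = -9*(N + r) = -9*N - 9*r)
c = 5184 (c = (-81 + (-9*(-8) - 9*7))² = (-81 + (72 - 63))² = (-81 + 9)² = (-72)² = 5184)
h = I*√3505/2 (h = √(-13427 + 9922)/2 = √(-3505)/2 = (I*√3505)/2 = I*√3505/2 ≈ 29.602*I)
h - c = I*√3505/2 - 1*5184 = I*√3505/2 - 5184 = -5184 + I*√3505/2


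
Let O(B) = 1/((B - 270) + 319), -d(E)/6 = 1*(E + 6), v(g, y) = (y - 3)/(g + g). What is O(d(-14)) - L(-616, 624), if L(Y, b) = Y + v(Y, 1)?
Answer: 36807751/59752 ≈ 616.01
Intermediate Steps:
v(g, y) = (-3 + y)/(2*g) (v(g, y) = (-3 + y)/((2*g)) = (-3 + y)*(1/(2*g)) = (-3 + y)/(2*g))
d(E) = -36 - 6*E (d(E) = -6*(E + 6) = -6*(6 + E) = -36 - 6*E)
O(B) = 1/(49 + B) (O(B) = 1/((-270 + B) + 319) = 1/(49 + B))
L(Y, b) = Y - 1/Y (L(Y, b) = Y + (-3 + 1)/(2*Y) = Y + (½)*(-2)/Y = Y - 1/Y)
O(d(-14)) - L(-616, 624) = 1/(49 + (-36 - 6*(-14))) - (-616 - 1/(-616)) = 1/(49 + (-36 + 84)) - (-616 - 1*(-1/616)) = 1/(49 + 48) - (-616 + 1/616) = 1/97 - 1*(-379455/616) = 1/97 + 379455/616 = 36807751/59752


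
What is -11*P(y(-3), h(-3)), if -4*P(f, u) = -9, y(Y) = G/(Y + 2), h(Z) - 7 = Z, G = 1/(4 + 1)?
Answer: -99/4 ≈ -24.750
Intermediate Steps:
G = 1/5 ≈ 0.20000
h(Z) = 7 + Z
y(Y) = 1/(5*(2 + Y)) (y(Y) = 1/(5*(Y + 2)) = 1/(5*(2 + Y)))
P(f, u) = 9/4 (P(f, u) = -1/4*(-9) = 9/4)
-11*P(y(-3), h(-3)) = -11*9/4 = -99/4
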